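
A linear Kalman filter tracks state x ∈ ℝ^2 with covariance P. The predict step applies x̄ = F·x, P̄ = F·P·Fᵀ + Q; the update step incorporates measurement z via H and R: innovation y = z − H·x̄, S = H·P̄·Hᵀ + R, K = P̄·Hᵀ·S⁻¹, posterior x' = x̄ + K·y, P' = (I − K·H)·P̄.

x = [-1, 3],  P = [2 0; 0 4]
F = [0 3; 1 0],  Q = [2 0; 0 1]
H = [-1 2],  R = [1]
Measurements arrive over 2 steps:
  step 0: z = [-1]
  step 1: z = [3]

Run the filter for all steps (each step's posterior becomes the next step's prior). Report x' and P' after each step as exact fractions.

step 0: x̄ = F·x = [9, -1]
step 0: P̄ = F·P·Fᵀ + Q = [38 0; 0 3]
step 0: y = z − H·x̄ = [10]
step 0: S = H·P̄·Hᵀ + R = [51]
step 0: K = P̄·Hᵀ·S⁻¹ = [-38/51; 2/17]
step 0: x' = x̄ + K·y = [79/51, 3/17]
step 0: P' = (I − K·H)·P̄ = [494/51 76/17; 76/17 39/17]
step 1: x̄ = F·x = [9/17, 79/51]
step 1: P̄ = F·P·Fᵀ + Q = [385/17 228/17; 228/17 545/51]
step 1: y = z − H·x̄ = [22/51]
step 1: S = H·P̄·Hᵀ + R = [650/51]
step 1: K = P̄·Hᵀ·S⁻¹ = [213/650; 203/325]
step 1: x' = x̄ + K·y = [218/325, 591/325]
step 1: P' = (I − K·H)·P̄ = [13831/650 3511/325; 3511/325 1857/325]

step 0: x' = [79/51, 3/17], P' = [494/51 76/17; 76/17 39/17]
step 1: x' = [218/325, 591/325], P' = [13831/650 3511/325; 3511/325 1857/325]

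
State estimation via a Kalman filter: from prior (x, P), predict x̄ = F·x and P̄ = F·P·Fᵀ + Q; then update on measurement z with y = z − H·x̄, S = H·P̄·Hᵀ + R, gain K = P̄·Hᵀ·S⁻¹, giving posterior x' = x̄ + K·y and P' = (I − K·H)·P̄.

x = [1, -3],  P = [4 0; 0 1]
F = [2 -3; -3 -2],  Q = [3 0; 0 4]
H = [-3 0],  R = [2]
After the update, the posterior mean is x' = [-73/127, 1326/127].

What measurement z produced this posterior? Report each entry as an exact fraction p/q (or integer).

z = [2]

x̄ = F·x = [11, 3]
P̄ = F·P·Fᵀ + Q = [28 -18; -18 44]
S = H·P̄·Hᵀ + R = [254]
K = P̄·Hᵀ·S⁻¹ = [-42/127; 27/127]
x' − x̄ = [-1470/127, 945/127] = K·y
y = (KᵀK)⁻¹·Kᵀ·(x' − x̄) = [35]
z = y + H·x̄ = [35] + [-33] = [2]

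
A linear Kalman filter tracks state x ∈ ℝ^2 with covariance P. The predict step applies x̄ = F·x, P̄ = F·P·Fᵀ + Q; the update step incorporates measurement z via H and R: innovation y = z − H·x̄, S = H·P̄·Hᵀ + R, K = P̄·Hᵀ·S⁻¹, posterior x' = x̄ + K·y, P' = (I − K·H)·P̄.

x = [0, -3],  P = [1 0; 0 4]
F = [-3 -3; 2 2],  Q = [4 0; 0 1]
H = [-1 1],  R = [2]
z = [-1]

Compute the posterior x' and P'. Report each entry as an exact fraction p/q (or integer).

x' = [41/66, -13/22]
P' = [227/132 23/44; 23/44 57/44]

x̄ = F·x = [9, -6]
P̄ = F·P·Fᵀ + Q = [49 -30; -30 21]
y = z − H·x̄ = [14]
S = H·P̄·Hᵀ + R = [132]
K = P̄·Hᵀ·S⁻¹ = [-79/132; 17/44]
x' = x̄ + K·y = [41/66, -13/22]
P' = (I − K·H)·P̄ = [227/132 23/44; 23/44 57/44]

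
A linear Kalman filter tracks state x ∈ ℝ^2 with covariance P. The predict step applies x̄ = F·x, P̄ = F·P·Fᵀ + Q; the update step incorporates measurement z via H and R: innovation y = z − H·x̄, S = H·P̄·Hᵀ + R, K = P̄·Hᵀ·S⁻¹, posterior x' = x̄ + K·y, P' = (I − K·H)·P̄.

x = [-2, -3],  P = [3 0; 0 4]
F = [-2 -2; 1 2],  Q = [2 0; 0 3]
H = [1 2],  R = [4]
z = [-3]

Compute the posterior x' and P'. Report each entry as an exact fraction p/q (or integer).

x̄ = F·x = [10, -8]
P̄ = F·P·Fᵀ + Q = [30 -22; -22 22]
y = z − H·x̄ = [3]
S = H·P̄·Hᵀ + R = [34]
K = P̄·Hᵀ·S⁻¹ = [-7/17; 11/17]
x' = x̄ + K·y = [149/17, -103/17]
P' = (I − K·H)·P̄ = [412/17 -220/17; -220/17 132/17]

x' = [149/17, -103/17]
P' = [412/17 -220/17; -220/17 132/17]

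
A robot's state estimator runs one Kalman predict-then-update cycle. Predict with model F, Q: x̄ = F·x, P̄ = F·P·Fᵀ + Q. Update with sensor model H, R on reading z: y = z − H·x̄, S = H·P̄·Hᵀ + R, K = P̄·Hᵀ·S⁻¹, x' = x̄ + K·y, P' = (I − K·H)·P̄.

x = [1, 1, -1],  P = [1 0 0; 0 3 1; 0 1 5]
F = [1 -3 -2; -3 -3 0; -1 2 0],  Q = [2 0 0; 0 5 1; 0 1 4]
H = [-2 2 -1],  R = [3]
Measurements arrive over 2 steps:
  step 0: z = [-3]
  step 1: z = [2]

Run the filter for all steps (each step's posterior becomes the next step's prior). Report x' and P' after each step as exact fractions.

step 0: x̄ = F·x = [0, -6, 1]
step 0: P̄ = F·P·Fᵀ + Q = [62 30 -23; 30 41 -14; -23 -14 17]
step 0: y = z − H·x̄ = [10]
step 0: S = H·P̄·Hᵀ + R = [156]
step 0: K = P̄·Hᵀ·S⁻¹ = [-41/156; 3/13; 1/156]
step 0: x' = x̄ + K·y = [-205/78, -48/13, 83/78]
step 0: P' = (I − K·H)·P̄ = [7991/156 513/13 -3547/156; 513/13 425/13 -185/13; -3547/156 -185/13 2651/156]
step 1: x̄ = F·x = [493/78, 493/26, -371/78]
step 1: P̄ = F·P·Fᵀ + Q = [15419/156 8087/52 -6025/156; 8087/52 76469/52 -8313/52; -6025/156 -8313/52 4391/156]
step 1: y = z − H·x̄ = [-729/26]
step 1: S = H·P̄·Hᵀ + R = [288577/52]
step 1: K = P̄·Hᵀ·S⁻¹ = [7903/288577; 145077/288577; -14073/288577]
step 1: x' = x̄ + K·y = [4807100/865731, 1404128/288577, -2934016/865731]
step 1: P' = (I − K·H)·P̄ = [81965318/865731 22830359/288577 -27019609/865731; 22830359/288577 19612667/288577 -6870615/288577; -27019609/865731 -6870615/288577 12942185/865731]

step 0: x' = [-205/78, -48/13, 83/78], P' = [7991/156 513/13 -3547/156; 513/13 425/13 -185/13; -3547/156 -185/13 2651/156]
step 1: x' = [4807100/865731, 1404128/288577, -2934016/865731], P' = [81965318/865731 22830359/288577 -27019609/865731; 22830359/288577 19612667/288577 -6870615/288577; -27019609/865731 -6870615/288577 12942185/865731]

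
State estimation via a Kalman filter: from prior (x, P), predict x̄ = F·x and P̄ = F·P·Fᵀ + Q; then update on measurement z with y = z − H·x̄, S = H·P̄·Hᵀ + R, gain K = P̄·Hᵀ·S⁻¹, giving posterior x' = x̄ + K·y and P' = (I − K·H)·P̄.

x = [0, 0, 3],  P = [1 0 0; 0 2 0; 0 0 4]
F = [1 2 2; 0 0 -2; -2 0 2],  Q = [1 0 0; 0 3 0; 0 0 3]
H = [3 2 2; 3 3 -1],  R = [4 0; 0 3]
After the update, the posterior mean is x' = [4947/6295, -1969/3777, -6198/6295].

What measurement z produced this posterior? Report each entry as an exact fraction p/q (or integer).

x̄ = F·x = [6, -6, 6]
P̄ = F·P·Fᵀ + Q = [26 -16 14; -16 19 -16; 14 -16 23]
S = H·P̄·Hᵀ + R = [254 40; 40 155]
K = P̄·Hᵀ·S⁻¹ = [361/1259 184/6295; -751/3777 803/3777; 328/1259 -1601/6295]
x' − x̄ = [-32823/6295, 20693/3777, -43968/6295] = K·y
y = (KᵀK)⁻¹·Kᵀ·(x' − x̄) = [-19, 8]
z = y + H·x̄ = [-19, 8] + [18, -6] = [-1, 2]

z = [-1, 2]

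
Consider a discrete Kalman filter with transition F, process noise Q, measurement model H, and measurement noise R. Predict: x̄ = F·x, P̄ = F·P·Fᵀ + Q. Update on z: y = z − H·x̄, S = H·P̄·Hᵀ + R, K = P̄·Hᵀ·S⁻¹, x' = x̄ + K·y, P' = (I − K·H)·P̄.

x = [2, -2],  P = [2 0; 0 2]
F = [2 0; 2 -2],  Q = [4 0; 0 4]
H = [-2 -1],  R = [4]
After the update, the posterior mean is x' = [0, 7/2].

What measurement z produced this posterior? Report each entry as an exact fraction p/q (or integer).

x̄ = F·x = [4, 8]
P̄ = F·P·Fᵀ + Q = [12 8; 8 20]
S = H·P̄·Hᵀ + R = [104]
K = P̄·Hᵀ·S⁻¹ = [-4/13; -9/26]
x' − x̄ = [-4, -9/2] = K·y
y = (KᵀK)⁻¹·Kᵀ·(x' − x̄) = [13]
z = y + H·x̄ = [13] + [-16] = [-3]

z = [-3]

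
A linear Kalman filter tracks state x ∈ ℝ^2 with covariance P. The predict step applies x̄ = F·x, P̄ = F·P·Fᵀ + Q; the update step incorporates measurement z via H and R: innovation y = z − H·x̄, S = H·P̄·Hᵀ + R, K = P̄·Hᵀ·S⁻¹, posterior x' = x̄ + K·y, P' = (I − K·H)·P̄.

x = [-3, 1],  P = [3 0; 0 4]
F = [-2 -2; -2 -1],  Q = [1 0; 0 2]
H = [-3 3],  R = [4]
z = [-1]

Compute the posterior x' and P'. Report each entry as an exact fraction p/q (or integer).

x' = [376/67, 359/67]
P' = [1214/67 1178/67; 1178/67 1170/67]

x̄ = F·x = [4, 5]
P̄ = F·P·Fᵀ + Q = [29 20; 20 18]
y = z − H·x̄ = [-4]
S = H·P̄·Hᵀ + R = [67]
K = P̄·Hᵀ·S⁻¹ = [-27/67; -6/67]
x' = x̄ + K·y = [376/67, 359/67]
P' = (I − K·H)·P̄ = [1214/67 1178/67; 1178/67 1170/67]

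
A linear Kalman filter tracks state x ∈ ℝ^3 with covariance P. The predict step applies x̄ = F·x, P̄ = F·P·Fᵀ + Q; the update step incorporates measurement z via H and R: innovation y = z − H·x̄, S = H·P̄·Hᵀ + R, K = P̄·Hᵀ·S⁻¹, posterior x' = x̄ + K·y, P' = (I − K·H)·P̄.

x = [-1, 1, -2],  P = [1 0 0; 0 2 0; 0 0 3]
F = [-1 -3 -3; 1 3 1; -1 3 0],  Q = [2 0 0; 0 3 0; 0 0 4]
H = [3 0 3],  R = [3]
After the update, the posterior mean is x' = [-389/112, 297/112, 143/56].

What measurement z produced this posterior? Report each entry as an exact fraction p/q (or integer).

x̄ = F·x = [4, 0, 4]
P̄ = F·P·Fᵀ + Q = [48 -28 -17; -28 25 17; -17 17 23]
S = H·P̄·Hᵀ + R = [336]
K = P̄·Hᵀ·S⁻¹ = [31/112; -11/112; 3/56]
x' − x̄ = [-837/112, 297/112, -81/56] = K·y
y = (KᵀK)⁻¹·Kᵀ·(x' − x̄) = [-27]
z = y + H·x̄ = [-27] + [24] = [-3]

z = [-3]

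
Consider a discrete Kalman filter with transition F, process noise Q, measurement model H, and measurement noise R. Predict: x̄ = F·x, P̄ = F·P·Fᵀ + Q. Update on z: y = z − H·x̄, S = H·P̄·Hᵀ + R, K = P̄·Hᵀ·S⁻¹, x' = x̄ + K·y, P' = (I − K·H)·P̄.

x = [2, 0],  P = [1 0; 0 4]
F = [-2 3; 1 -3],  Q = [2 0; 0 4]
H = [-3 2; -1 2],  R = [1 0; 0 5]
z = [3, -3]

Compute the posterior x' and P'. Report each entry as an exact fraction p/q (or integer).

x̄ = F·x = [-4, 2]
P̄ = F·P·Fᵀ + Q = [42 -38; -38 41]
y = z − H·x̄ = [-13, -11]
S = H·P̄·Hᵀ + R = [999 594; 594 363]
K = P̄·Hᵀ·S⁻¹ = [-98/297 26/121; -4/297 128/363]
x' = x̄ + K·y = [-56/27, -46/27]
P' = (I − K·H)·P̄ = [2294/3267 2902/3267; 2902/3267 4331/3267]

x' = [-56/27, -46/27]
P' = [2294/3267 2902/3267; 2902/3267 4331/3267]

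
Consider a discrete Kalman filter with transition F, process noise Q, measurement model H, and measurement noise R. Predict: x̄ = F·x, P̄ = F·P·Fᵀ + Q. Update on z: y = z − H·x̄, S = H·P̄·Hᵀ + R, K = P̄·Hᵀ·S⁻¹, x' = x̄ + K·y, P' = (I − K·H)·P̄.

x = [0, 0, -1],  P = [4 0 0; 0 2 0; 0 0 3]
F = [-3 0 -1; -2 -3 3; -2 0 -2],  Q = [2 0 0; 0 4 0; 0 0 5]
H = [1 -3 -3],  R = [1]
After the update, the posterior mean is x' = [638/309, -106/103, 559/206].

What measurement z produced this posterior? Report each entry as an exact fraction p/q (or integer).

x̄ = F·x = [1, -3, 2]
P̄ = F·P·Fᵀ + Q = [41 15 30; 15 65 -2; 30 -2 33]
S = H·P̄·Hᵀ + R = [618]
K = P̄·Hᵀ·S⁻¹ = [-47/309; -29/103; -21/206]
x' − x̄ = [329/309, 203/103, 147/206] = K·y
y = (KᵀK)⁻¹·Kᵀ·(x' − x̄) = [-7]
z = y + H·x̄ = [-7] + [4] = [-3]

z = [-3]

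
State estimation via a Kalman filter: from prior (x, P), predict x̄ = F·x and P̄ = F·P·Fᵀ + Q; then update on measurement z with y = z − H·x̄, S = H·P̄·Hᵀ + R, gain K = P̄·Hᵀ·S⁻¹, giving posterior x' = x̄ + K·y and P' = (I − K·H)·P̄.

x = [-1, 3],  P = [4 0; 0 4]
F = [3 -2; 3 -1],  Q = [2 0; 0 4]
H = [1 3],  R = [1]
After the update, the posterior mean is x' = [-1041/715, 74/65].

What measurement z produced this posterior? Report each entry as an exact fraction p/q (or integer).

z = [2]

x̄ = F·x = [-9, -6]
P̄ = F·P·Fᵀ + Q = [54 44; 44 44]
S = H·P̄·Hᵀ + R = [715]
K = P̄·Hᵀ·S⁻¹ = [186/715; 16/65]
x' − x̄ = [5394/715, 464/65] = K·y
y = (KᵀK)⁻¹·Kᵀ·(x' − x̄) = [29]
z = y + H·x̄ = [29] + [-27] = [2]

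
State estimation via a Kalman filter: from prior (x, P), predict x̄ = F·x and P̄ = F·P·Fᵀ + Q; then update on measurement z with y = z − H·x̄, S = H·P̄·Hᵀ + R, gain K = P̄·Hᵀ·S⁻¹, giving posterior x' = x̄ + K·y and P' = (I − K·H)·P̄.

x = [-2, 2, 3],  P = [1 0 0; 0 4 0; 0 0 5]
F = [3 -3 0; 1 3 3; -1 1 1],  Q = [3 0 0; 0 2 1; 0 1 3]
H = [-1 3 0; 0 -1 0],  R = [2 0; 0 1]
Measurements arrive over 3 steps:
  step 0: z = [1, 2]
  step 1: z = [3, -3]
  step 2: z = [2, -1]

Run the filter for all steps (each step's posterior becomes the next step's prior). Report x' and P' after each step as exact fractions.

step 0: x' = [-5265/823, -1484/823, 1867/823], P' = [32469/4115 8763/4115 -1686/4115; 8763/4115 3111/4115 -252/4115; -1686/4115 -252/4115 15659/4115]
step 1: x' = [5704086/3292631, 6084463/3292631, 2981058/3292631], P' = [28079313/3292631 7698927/3292631 -12057798/3292631; 7698927/3292631 8121317/9877893 -9432290/9877893; -12057798/3292631 -9432290/9877893 54376274/9877893]
step 2: x' = [2363203161/2537589479, 7780635815/7612768437, -17894136017/7612768437], P' = [22389901212/2537589479 6096588918/2537589479 -10346103171/2537589479; 6096588918/2537589479 6358180190/7612768437 -8040213221/7612768437; -10346103171/2537589479 -8040213221/7612768437 45397724531/7612768437]

step 0: x̄ = F·x = [-12, 13, 7]
step 0: P̄ = F·P·Fᵀ + Q = [48 -33 -15; -33 84 27; -15 27 13]
step 0: y = z − H·x̄ = [-50, 15]
step 0: S = H·P̄·Hᵀ + R = [1004 -285; -285 85]
step 0: K = P̄·Hᵀ·S⁻¹ = [-618/823 -8763/4115; 57/823 -3111/4115; 93/823 252/4115]
step 0: x' = x̄ + K·y = [-5265/823, -1484/823, 1867/823]
step 0: P' = (I − K·H)·P̄ = [32469/4115 8763/4115 -1686/4115; 8763/4115 3111/4115 -252/4115; -1686/4115 -252/4115 15659/4115]
step 1: x̄ = F·x = [-11343/823, -4116/823, 5648/823]
step 1: P̄ = F·P·Fᵀ + Q = [174831/4115 21816/823 -58464/4115; 21816/823 49511/823 2458/823; -58464/4115 2458/823 48926/4115]
step 1: y = z − H·x̄ = [3474/823, -6585/823]
step 1: S = H·P̄·Hᵀ + R = [1756576/4115 -126717/823; -126717/823 50334/823]
step 1: K = P̄·Hᵀ·S⁻¹ = [-2491266/3292631 -7698927/3292631; 211195/3292631 -8121317/9877893; 1312754/3292631 9432290/9877893]
step 1: x' = x̄ + K·y = [5704086/3292631, 6084463/3292631, 2981058/3292631]
step 1: P' = (I − K·H)·P̄ = [28079313/3292631 7698927/3292631 -12057798/3292631; 7698927/3292631 8121317/9877893 -9432290/9877893; -12057798/3292631 -9432290/9877893 54376274/9877893]
step 2: x̄ = F·x = [-1141131/3292631, 32900649/3292631, 3361435/3292631]
step 2: P̄ = F·P·Fᵀ + Q = [148374975/3292631 25844238/3292631 -72906798/3292631; 25844238/3292631 139410382/3292631 27564071/3292631; -72906798/3292631 27564071/3292631 61219285/3292631]
step 2: y = z − H·x̄ = [-93257816/3292631, 29608018/3292631]
step 2: S = H·P̄·Hᵀ + R = [1254588247/3292631 -392386908/3292631; -392386908/3292631 142703013/3292631]
step 2: K = P̄·Hᵀ·S⁻¹ = [-2050067229/2537589479 -6096588918/2537589479; 130795636/2537589479 -6358180190/7612768437; 1152944975/2537589479 8040213221/7612768437]
step 2: x' = x̄ + K·y = [2363203161/2537589479, 7780635815/7612768437, -17894136017/7612768437]
step 2: P' = (I − K·H)·P̄ = [22389901212/2537589479 6096588918/2537589479 -10346103171/2537589479; 6096588918/2537589479 6358180190/7612768437 -8040213221/7612768437; -10346103171/2537589479 -8040213221/7612768437 45397724531/7612768437]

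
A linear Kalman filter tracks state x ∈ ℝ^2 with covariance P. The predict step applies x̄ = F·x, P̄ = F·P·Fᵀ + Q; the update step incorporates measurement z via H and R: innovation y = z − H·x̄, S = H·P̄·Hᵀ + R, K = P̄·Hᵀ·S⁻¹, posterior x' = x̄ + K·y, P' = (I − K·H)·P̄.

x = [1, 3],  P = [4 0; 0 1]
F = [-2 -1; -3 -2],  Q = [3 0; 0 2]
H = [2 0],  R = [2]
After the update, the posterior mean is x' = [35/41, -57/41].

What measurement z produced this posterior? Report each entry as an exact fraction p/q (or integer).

z = [2]

x̄ = F·x = [-5, -9]
P̄ = F·P·Fᵀ + Q = [20 26; 26 42]
S = H·P̄·Hᵀ + R = [82]
K = P̄·Hᵀ·S⁻¹ = [20/41; 26/41]
x' − x̄ = [240/41, 312/41] = K·y
y = (KᵀK)⁻¹·Kᵀ·(x' − x̄) = [12]
z = y + H·x̄ = [12] + [-10] = [2]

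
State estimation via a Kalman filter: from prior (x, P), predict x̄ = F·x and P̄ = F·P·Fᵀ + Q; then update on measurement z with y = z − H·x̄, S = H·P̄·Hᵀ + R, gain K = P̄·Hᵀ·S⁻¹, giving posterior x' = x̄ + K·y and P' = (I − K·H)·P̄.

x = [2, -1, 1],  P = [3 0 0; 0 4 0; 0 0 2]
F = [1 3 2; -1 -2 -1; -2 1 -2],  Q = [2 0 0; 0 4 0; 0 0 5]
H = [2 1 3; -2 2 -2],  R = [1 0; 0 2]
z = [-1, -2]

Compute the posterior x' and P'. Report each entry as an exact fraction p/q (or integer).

x̄ = F·x = [1, -1, -7]
P̄ = F·P·Fᵀ + Q = [49 -31 -2; -31 25 2; -2 2 29]
y = z − H·x̄ = [19, -12]
S = H·P̄·Hᵀ + R = [347 -354; -354 630]
K = P̄·Hᵀ·S⁻¹ = [-933/5183 -5423/15549; 1039/5183 4417/15549; 5975/15549 6370/46647]
x' = x̄ + K·y = [9148/5183, -3110/5183, -20798/15549]
P' = (I − K·H)·P̄ = [28884/5183 5632/5183 -64333/15549; 5632/5183 2772/5183 -12997/15549; -64333/15549 -12997/15549 147638/46647]

x' = [9148/5183, -3110/5183, -20798/15549]
P' = [28884/5183 5632/5183 -64333/15549; 5632/5183 2772/5183 -12997/15549; -64333/15549 -12997/15549 147638/46647]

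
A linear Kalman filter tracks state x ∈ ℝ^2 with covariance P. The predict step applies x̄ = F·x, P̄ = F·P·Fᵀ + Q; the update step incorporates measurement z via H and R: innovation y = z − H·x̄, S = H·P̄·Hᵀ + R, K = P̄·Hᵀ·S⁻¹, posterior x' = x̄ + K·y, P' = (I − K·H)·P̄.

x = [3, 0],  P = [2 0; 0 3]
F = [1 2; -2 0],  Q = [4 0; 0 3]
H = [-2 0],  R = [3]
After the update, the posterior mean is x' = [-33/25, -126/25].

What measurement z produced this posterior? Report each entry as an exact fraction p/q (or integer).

x̄ = F·x = [3, -6]
P̄ = F·P·Fᵀ + Q = [18 -4; -4 11]
S = H·P̄·Hᵀ + R = [75]
K = P̄·Hᵀ·S⁻¹ = [-12/25; 8/75]
x' − x̄ = [-108/25, 24/25] = K·y
y = (KᵀK)⁻¹·Kᵀ·(x' − x̄) = [9]
z = y + H·x̄ = [9] + [-6] = [3]

z = [3]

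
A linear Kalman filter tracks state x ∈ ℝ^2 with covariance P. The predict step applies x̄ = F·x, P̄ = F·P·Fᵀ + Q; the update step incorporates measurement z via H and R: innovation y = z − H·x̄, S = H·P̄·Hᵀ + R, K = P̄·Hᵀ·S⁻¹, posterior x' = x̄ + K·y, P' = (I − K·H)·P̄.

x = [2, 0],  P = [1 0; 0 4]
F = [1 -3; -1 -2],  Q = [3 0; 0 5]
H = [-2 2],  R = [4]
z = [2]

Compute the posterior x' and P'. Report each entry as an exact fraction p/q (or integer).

x' = [-3, -39/17]
P' = [23 22; 22 373/17]

x̄ = F·x = [2, -2]
P̄ = F·P·Fᵀ + Q = [40 23; 23 22]
y = z − H·x̄ = [10]
S = H·P̄·Hᵀ + R = [68]
K = P̄·Hᵀ·S⁻¹ = [-1/2; -1/34]
x' = x̄ + K·y = [-3, -39/17]
P' = (I − K·H)·P̄ = [23 22; 22 373/17]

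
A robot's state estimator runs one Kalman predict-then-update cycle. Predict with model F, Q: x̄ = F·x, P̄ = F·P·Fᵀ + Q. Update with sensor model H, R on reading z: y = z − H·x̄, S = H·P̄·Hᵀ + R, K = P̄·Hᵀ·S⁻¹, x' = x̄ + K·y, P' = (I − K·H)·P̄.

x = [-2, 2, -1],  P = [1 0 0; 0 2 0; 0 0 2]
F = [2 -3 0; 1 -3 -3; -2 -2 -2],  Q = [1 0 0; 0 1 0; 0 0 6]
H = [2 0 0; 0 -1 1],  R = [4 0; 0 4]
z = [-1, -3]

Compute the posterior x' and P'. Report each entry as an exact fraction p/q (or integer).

x̄ = F·x = [-10, -5, 2]
P̄ = F·P·Fᵀ + Q = [23 20 8; 20 38 22; 8 22 26]
y = z − H·x̄ = [19, -10]
S = H·P̄·Hᵀ + R = [96 -24; -24 24]
K = P̄·Hᵀ·S⁻¹ = [17/36 -1/36; 1/3 -1/3; 5/18 4/9]
x' = x̄ + K·y = [-3/4, 14/3, 17/6]
P' = (I − K·H)·P̄ = [17/18 2/3 5/9; 2/3 58/3 18; 5/9 18 178/9]

x' = [-3/4, 14/3, 17/6]
P' = [17/18 2/3 5/9; 2/3 58/3 18; 5/9 18 178/9]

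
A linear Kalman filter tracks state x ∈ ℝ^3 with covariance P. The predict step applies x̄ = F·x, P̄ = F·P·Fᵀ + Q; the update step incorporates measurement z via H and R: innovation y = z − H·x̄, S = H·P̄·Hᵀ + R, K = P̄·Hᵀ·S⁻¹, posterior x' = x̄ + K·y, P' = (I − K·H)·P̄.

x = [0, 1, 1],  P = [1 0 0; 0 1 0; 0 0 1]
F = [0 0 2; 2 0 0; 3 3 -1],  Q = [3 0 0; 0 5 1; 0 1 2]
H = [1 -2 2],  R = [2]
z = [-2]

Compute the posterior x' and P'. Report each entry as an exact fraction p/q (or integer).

x̄ = F·x = [2, 0, 2]
P̄ = F·P·Fᵀ + Q = [7 0 -2; 0 9 7; -2 7 21]
y = z − H·x̄ = [-8]
S = H·P̄·Hᵀ + R = [65]
K = P̄·Hᵀ·S⁻¹ = [3/65; -4/65; 2/5]
x' = x̄ + K·y = [106/65, 32/65, -6/5]
P' = (I − K·H)·P̄ = [446/65 12/65 -16/5; 12/65 569/65 43/5; -16/5 43/5 53/5]

x' = [106/65, 32/65, -6/5]
P' = [446/65 12/65 -16/5; 12/65 569/65 43/5; -16/5 43/5 53/5]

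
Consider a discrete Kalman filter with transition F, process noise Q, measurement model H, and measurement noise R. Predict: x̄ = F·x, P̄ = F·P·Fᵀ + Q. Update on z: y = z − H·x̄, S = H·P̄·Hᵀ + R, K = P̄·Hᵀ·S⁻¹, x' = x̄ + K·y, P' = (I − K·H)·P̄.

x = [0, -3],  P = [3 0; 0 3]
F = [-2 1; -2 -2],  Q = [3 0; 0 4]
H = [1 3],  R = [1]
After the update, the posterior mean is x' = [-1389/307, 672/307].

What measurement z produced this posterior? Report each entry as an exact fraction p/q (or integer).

z = [2]

x̄ = F·x = [-3, 6]
P̄ = F·P·Fᵀ + Q = [18 6; 6 28]
S = H·P̄·Hᵀ + R = [307]
K = P̄·Hᵀ·S⁻¹ = [36/307; 90/307]
x' − x̄ = [-468/307, -1170/307] = K·y
y = (KᵀK)⁻¹·Kᵀ·(x' − x̄) = [-13]
z = y + H·x̄ = [-13] + [15] = [2]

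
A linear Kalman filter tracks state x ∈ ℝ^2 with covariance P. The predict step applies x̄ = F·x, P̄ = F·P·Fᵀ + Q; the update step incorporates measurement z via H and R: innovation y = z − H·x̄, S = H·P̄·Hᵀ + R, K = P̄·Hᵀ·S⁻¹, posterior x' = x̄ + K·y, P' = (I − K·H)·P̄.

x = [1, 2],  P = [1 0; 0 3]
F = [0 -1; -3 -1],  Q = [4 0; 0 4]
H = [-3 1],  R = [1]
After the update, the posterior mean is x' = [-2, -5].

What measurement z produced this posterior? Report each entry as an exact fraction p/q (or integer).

z = [1]

x̄ = F·x = [-2, -5]
P̄ = F·P·Fᵀ + Q = [7 3; 3 16]
S = H·P̄·Hᵀ + R = [62]
K = P̄·Hᵀ·S⁻¹ = [-9/31; 7/62]
x' − x̄ = [0, 0] = K·y
y = (KᵀK)⁻¹·Kᵀ·(x' − x̄) = [0]
z = y + H·x̄ = [0] + [1] = [1]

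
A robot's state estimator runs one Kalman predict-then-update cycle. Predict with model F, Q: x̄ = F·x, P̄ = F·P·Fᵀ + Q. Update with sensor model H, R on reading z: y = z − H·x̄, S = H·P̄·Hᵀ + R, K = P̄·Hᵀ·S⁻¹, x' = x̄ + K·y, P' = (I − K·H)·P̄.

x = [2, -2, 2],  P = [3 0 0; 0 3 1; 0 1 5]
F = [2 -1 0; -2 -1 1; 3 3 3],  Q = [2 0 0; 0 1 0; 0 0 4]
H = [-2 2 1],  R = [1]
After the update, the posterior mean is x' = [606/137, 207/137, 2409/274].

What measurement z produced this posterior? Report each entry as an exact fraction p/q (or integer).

x̄ = F·x = [6, 0, 6]
P̄ = F·P·Fᵀ + Q = [17 -10 6; -10 19 -12; 6 -12 121]
S = H·P̄·Hᵀ + R = [274]
K = P̄·Hᵀ·S⁻¹ = [-24/137; 23/137; 85/274]
x' − x̄ = [-216/137, 207/137, 765/274] = K·y
y = (KᵀK)⁻¹·Kᵀ·(x' − x̄) = [9]
z = y + H·x̄ = [9] + [-6] = [3]

z = [3]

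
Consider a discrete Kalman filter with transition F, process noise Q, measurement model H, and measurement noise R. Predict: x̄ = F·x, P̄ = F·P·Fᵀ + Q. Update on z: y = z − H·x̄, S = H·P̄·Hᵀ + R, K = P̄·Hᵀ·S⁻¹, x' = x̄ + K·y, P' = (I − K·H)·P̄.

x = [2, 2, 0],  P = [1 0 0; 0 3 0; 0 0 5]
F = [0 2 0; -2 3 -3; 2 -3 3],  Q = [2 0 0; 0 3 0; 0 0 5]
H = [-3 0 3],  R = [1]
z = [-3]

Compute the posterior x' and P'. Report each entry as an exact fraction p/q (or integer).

x̄ = F·x = [4, 2, -2]
P̄ = F·P·Fᵀ + Q = [14 18 -18; 18 79 -76; -18 -76 81]
y = z − H·x̄ = [15]
S = H·P̄·Hᵀ + R = [1180]
K = P̄·Hᵀ·S⁻¹ = [-24/295; -141/590; 297/1180]
x' = x̄ + K·y = [164/59, -187/118, 419/236]
P' = (I − K·H)·P̄ = [1826/295 -1458/295 1818/295; -1458/295 3424/295 -2963/590; 1818/295 -2963/590 7371/1180]

x' = [164/59, -187/118, 419/236]
P' = [1826/295 -1458/295 1818/295; -1458/295 3424/295 -2963/590; 1818/295 -2963/590 7371/1180]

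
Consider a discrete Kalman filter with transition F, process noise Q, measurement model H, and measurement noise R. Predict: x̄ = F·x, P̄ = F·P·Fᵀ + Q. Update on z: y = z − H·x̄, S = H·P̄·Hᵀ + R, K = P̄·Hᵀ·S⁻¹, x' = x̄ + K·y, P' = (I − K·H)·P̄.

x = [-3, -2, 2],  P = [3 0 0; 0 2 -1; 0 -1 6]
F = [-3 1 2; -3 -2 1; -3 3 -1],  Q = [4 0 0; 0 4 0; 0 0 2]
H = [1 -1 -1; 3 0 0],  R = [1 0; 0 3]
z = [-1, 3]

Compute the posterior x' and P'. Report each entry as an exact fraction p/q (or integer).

x̄ = F·x = [11, 15, 1]
P̄ = F·P·Fᵀ + Q = [53 38 16; 38 49 4; 16 4 59]
y = z − H·x̄ = [4, -30]
S = H·P̄·Hᵀ + R = [62 -3; -3 480]
K = P̄·Hᵀ·S⁻¹ = [-1/9917 3285/9917; -2286/9917 2341/9917; -7472/9917 945/9917]
x' = x̄ + K·y = [10533/9917, 69381/9917, -48321/9917]
P' = (I − K·H)·P̄ = [3285/9917 2341/9917 945/9917; 2341/9917 184769/9917 -180142/9917; 945/9917 -180142/9917 188559/9917]

x' = [10533/9917, 69381/9917, -48321/9917]
P' = [3285/9917 2341/9917 945/9917; 2341/9917 184769/9917 -180142/9917; 945/9917 -180142/9917 188559/9917]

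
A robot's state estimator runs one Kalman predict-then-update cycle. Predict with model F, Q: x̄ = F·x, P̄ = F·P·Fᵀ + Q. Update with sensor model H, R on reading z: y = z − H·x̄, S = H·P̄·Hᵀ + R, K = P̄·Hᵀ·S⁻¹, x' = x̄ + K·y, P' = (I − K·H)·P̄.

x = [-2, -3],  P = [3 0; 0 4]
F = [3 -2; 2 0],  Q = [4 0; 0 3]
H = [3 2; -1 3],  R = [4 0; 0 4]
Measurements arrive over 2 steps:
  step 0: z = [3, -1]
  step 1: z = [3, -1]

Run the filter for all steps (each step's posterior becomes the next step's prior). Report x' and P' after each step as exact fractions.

step 0: x' = [54197/49209, -2516/16403], P' = [20564/49209 -1428/16403; -1428/16403 5160/16403]
step 1: x' = [13789575/13365461, 6801578/66827305], P' = [5368120/13365461 -1034952/13365461; -1034952/13365461 20042332/66827305]

step 0: x̄ = F·x = [0, -4]
step 0: P̄ = F·P·Fᵀ + Q = [47 18; 18 15]
step 0: y = z − H·x̄ = [11, 11]
step 0: S = H·P̄·Hᵀ + R = [703 75; 75 78]
step 0: K = P̄·Hᵀ·S⁻¹ = [4427/16403 -8354/49209; 1509/16403 4227/16403]
step 0: x' = x̄ + K·y = [54197/49209, -2516/16403]
step 0: P' = (I − K·H)·P̄ = [20564/49209 -1428/16403; -1428/16403 5160/16403]
step 1: x̄ = F·x = [59229/16403, 108394/49209]
step 1: P̄ = F·P·Fᵀ + Q = [165080/16403 46840/16403; 46840/16403 229883/49209]
step 1: y = z − H·x̄ = [-602222/49209, -65568/16403]
step 1: S = H·P̄·Hᵀ + R = [7259768/49209 292406/16403; 292406/16403 639301/16403]
step 1: K = P̄·Hᵀ·S⁻¹ = [3508614/13365461 -2118244/13365461; 6140096/66827305 16325439/66827305]
step 1: x' = x̄ + K·y = [13789575/13365461, 6801578/66827305]
step 1: P' = (I − K·H)·P̄ = [5368120/13365461 -1034952/13365461; -1034952/13365461 20042332/66827305]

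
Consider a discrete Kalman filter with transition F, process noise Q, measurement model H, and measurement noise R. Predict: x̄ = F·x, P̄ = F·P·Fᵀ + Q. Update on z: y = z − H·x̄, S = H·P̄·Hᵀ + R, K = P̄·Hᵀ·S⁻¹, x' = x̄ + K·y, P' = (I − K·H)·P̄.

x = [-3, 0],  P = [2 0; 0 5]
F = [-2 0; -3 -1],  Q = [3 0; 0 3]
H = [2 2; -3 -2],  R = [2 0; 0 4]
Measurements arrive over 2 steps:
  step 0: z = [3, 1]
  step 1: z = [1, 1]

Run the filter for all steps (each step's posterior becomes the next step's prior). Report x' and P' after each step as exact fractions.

step 0: x̄ = F·x = [6, 9]
step 0: P̄ = F·P·Fᵀ + Q = [11 12; 12 26]
step 0: y = z − H·x̄ = [-27, 37]
step 0: S = H·P̄·Hᵀ + R = [246 -290; -290 351]
step 0: K = P̄·Hᵀ·S⁻¹ = [-192/1123 -341/1123; 578/1123 196/1123]
step 0: x' = x̄ + K·y = [-695/1123, 1753/1123]
step 0: P' = (I − K·H)·P̄ = [1748/1123 -1940/1123; -1940/1123 2518/1123]
step 1: x̄ = F·x = [1390/1123, 332/1123]
step 1: P̄ = F·P·Fᵀ + Q = [10361/1123 6608/1123; 6608/1123 9979/1123]
step 1: y = z − H·x̄ = [-2321/1123, 5957/1123]
step 1: S = H·P̄·Hᵀ + R = [136470/1123 -168162/1123; -168162/1123 216953/1123]
step 1: K = P̄·Hᵀ·S⁻¹ = [-38494/591771 -50223/197257; 75301/197257 22196/197257]
step 1: x' = x̄ + K·y = [12797/591771, 20425/197257]
step 1: P' = (I − K·H)·P̄ = [679664/591771 -239386/197257; -239386/197257 314687/197257]

step 0: x' = [-695/1123, 1753/1123], P' = [1748/1123 -1940/1123; -1940/1123 2518/1123]
step 1: x' = [12797/591771, 20425/197257], P' = [679664/591771 -239386/197257; -239386/197257 314687/197257]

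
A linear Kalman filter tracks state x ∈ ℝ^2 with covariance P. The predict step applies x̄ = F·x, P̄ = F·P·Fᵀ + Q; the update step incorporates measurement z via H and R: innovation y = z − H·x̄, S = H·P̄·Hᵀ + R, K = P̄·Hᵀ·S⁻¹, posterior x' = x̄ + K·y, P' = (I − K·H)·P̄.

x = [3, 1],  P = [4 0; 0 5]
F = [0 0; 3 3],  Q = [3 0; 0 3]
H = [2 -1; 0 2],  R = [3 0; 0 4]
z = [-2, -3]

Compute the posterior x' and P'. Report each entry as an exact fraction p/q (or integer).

x' = [-568/453, -514/453]
P' = [113/151 56/151; 56/151 140/151]

x̄ = F·x = [0, 12]
P̄ = F·P·Fᵀ + Q = [3 0; 0 84]
y = z − H·x̄ = [10, -27]
S = H·P̄·Hᵀ + R = [99 -168; -168 340]
K = P̄·Hᵀ·S⁻¹ = [170/453 28/151; -28/453 70/151]
x' = x̄ + K·y = [-568/453, -514/453]
P' = (I − K·H)·P̄ = [113/151 56/151; 56/151 140/151]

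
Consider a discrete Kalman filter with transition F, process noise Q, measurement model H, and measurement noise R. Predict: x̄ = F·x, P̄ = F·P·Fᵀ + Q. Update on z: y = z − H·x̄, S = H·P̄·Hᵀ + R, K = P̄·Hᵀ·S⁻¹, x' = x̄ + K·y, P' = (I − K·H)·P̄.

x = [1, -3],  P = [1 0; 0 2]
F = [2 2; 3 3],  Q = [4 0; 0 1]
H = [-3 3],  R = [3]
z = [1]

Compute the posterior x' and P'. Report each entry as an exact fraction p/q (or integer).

x' = [-86/25, -16/5]
P' = [388/25 78/5; 78/5 16]

x̄ = F·x = [-4, -6]
P̄ = F·P·Fᵀ + Q = [16 18; 18 28]
y = z − H·x̄ = [7]
S = H·P̄·Hᵀ + R = [75]
K = P̄·Hᵀ·S⁻¹ = [2/25; 2/5]
x' = x̄ + K·y = [-86/25, -16/5]
P' = (I − K·H)·P̄ = [388/25 78/5; 78/5 16]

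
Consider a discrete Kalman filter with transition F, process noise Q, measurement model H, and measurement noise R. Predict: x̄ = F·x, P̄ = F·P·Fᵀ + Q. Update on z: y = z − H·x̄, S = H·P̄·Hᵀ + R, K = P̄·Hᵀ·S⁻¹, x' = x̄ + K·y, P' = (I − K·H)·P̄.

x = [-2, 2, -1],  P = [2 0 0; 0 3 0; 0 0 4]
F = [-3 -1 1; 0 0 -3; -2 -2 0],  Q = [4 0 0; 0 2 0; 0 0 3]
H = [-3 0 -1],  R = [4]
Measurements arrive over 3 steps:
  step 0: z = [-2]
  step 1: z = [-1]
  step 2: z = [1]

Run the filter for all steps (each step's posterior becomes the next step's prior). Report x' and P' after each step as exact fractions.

step 0: x̄ = F·x = [3, 3, 0]
step 0: P̄ = F·P·Fᵀ + Q = [29 -12 18; -12 38 0; 18 0 23]
step 0: y = z − H·x̄ = [7]
step 0: S = H·P̄·Hᵀ + R = [396]
step 0: K = P̄·Hᵀ·S⁻¹ = [-35/132; 1/11; -7/36]
step 0: x' = x̄ + K·y = [151/132, 40/11, -49/36]
step 0: P' = (I − K·H)·P̄ = [51/44 -27/11 -29/12; -27/11 382/11 7; -29/12 7 289/36]
step 1: x̄ = F·x = [-1669/198, 49/12, -631/66]
step 1: P̄ = F·P·Fᵀ + Q = [4253/99 -149/6 1571/33; -149/6 297/4 55/2; 1571/33 55/2 1396/11]
step 1: y = z − H·x̄ = [-1183/33]
step 1: S = H·P̄·Hᵀ + R = [8835/11]
step 1: K = P̄·Hᵀ·S⁻¹ = [-5824/26505; 517/8835; -989/2945]
step 1: x' = x̄ + K·y = [-87821/159030, 210511/106020, 43789/17670]
step 1: P' = (I − K·H)·P̄ = [332389/79515 -768959/53010 -103031/8835; -768959/53010 2526799/35340 254941/5890; -103031/8835 254941/5890 106987/2945]
step 2: x̄ = F·x = [15191/7068, -43789/5890, -455891/159030]
step 2: P̄ = F·P·Fᵀ + Q = [107945/2356 -99057/1178 -39619/3534; -99057/1178 968773/2945 558761/2945; -39619/3534 558761/2945 15081784/79515]
step 2: y = z − H·x̄ = [1457063/318060]
step 2: S = H·P̄·Hᵀ + R = [171358291/318060]
step 2: K = P̄·Hᵀ·S⁻¹ = [-40152015/171358291; 19889982/171358291; -49630006/171358291]
step 2: x' = x̄ + K·y = [184354070/171358291, -1182839358/171358291, -718592249/171358291]
step 2: P' = (I − K·H)·P̄ = [2782327985/171358291 -11898451446/171358291 -8186375895/171358291; -11898451446/171358291 55125370892/171358291 35615794410/171358291; -8186375895/171358291 35615794410/171358291 24757647709/171358291]

step 0: x' = [151/132, 40/11, -49/36], P' = [51/44 -27/11 -29/12; -27/11 382/11 7; -29/12 7 289/36]
step 1: x' = [-87821/159030, 210511/106020, 43789/17670], P' = [332389/79515 -768959/53010 -103031/8835; -768959/53010 2526799/35340 254941/5890; -103031/8835 254941/5890 106987/2945]
step 2: x' = [184354070/171358291, -1182839358/171358291, -718592249/171358291], P' = [2782327985/171358291 -11898451446/171358291 -8186375895/171358291; -11898451446/171358291 55125370892/171358291 35615794410/171358291; -8186375895/171358291 35615794410/171358291 24757647709/171358291]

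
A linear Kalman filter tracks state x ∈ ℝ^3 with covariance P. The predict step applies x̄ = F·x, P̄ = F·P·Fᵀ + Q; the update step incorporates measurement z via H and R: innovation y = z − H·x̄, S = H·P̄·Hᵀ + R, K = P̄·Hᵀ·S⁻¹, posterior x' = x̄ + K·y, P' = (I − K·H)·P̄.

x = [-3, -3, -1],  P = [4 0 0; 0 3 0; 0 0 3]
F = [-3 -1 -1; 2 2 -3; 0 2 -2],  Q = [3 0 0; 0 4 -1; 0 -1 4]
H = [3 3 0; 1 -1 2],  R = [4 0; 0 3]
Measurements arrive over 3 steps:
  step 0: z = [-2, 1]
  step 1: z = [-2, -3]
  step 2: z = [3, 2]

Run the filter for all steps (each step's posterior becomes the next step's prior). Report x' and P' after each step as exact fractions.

step 0: x̄ = F·x = [13, -9, -4]
step 0: P̄ = F·P·Fᵀ + Q = [45 -21 0; -21 59 29; 0 29 28]
step 0: y = z − H·x̄ = [-14, -13]
step 0: S = H·P̄·Hᵀ + R = [562 132; 132 145]
step 0: K = P̄·Hᵀ·S⁻¹ = [864/32033 13794/32033; 9717/32033 -13706/32033; 9051/64066 1845/32033]
step 0: x' = x̄ + K·y = [225011/32033, -246157/32033, -215474/32033]
step 0: P' = (I − K·H)·P̄ = [468873/32033 -467721/32033 -447606/32033; -467721/32033 480677/32033 453640/32033; -447606/32033 453640/32033 906781/64066]
step 1: x̄ = F·x = [-213402/32033, 604130/32033, -61366/32033]
step 1: P̄ = F·P·Fᵀ + Q = [1330683/64066 -2704509/64066 66117/32033; -2704509/64066 8385341/64066 -5842/32033; 66117/32033 -5842/32033 235282/32033]
step 1: y = z − H·x̄ = [-1236250/32033, 844165/32033]
step 1: S = H·P̄·Hᵀ + R = [19509659/32033 -10220337/32033; -10220337/32033 8887584/32033]
step 1: K = P̄·Hᵀ·S⁻¹ = [38054466/717369013 217286373/717369013; 197118501/717369013 -221828745/717369013; 74421849/717369013 129372118/717369013]
step 1: x' = x̄ + K·y = [-521564157/717369013, 76056955/717369013, -837094986/717369013]
step 1: P' = (I − K·H)·P̄ = [5530979559/1434738026 -5429500983/1434738026 -2414190576/717369013; -5429500983/1434738026 5955150319/1434738026 2513419708/717369013; -2414190576/717369013 2513419708/717369013 2657863319/717369013]
step 2: x̄ = F·x = [2325730502/717369013, 1620270554/717369013, 1826303882/717369013]
step 2: P̄ = F·P·Fᵀ + Q = [6930146544/717369013 -7242409431/717369013 1163935812/717369013; -7242409431/717369013 26853752163/717369013 803674797/717369013; 1163935812/717369013 803674797/717369013 5303872302/717369013]
step 2: y = z − H·x̄ = [-9685896129/717369013, -2923329686/717369013]
step 2: S = H·P̄·Hᵀ + R = [176561194657/717369013 -47965153203/717369013; -47965153203/717369013 73077357876/717369013]
step 2: K = P̄·Hᵀ·S⁻¹ = [335944023399/4926320807957 1332834262240/4926320807957; 1273684086864/4926320807957 -1354152108108/4926320807957; 444887455131/4926320807957 1031386621476/4926320807957]
step 2: x' = x̄ + K·y = [6003969514331/4926320807957, -552248783630/4926320807957, 2331773435203/4926320807957]
step 2: P' = (I − K·H)·P̄ = [17372507318199/4926320807957 -16924581953667/4926320807957 -15149293242573/4926320807957; -16924581953667/4926320807957 18622827402819/4926320807957 15742476516081/4926320807957; -15149293242573/4926320807957 15742476516081/4926320807957 16992964811541/4926320807957]

step 0: x' = [225011/32033, -246157/32033, -215474/32033], P' = [468873/32033 -467721/32033 -447606/32033; -467721/32033 480677/32033 453640/32033; -447606/32033 453640/32033 906781/64066]
step 1: x' = [-521564157/717369013, 76056955/717369013, -837094986/717369013], P' = [5530979559/1434738026 -5429500983/1434738026 -2414190576/717369013; -5429500983/1434738026 5955150319/1434738026 2513419708/717369013; -2414190576/717369013 2513419708/717369013 2657863319/717369013]
step 2: x' = [6003969514331/4926320807957, -552248783630/4926320807957, 2331773435203/4926320807957], P' = [17372507318199/4926320807957 -16924581953667/4926320807957 -15149293242573/4926320807957; -16924581953667/4926320807957 18622827402819/4926320807957 15742476516081/4926320807957; -15149293242573/4926320807957 15742476516081/4926320807957 16992964811541/4926320807957]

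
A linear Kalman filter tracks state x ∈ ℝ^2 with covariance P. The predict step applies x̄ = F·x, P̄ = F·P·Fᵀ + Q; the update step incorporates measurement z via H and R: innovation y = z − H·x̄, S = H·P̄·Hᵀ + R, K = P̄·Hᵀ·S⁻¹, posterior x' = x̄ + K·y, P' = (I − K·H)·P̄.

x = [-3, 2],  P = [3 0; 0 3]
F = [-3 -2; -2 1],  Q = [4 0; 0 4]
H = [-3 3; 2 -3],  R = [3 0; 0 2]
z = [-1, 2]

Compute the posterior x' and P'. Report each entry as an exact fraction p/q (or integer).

x̄ = F·x = [5, 8]
P̄ = F·P·Fᵀ + Q = [43 12; 12 19]
y = z − H·x̄ = [-10, 16]
S = H·P̄·Hᵀ + R = [345 -249; -249 201]
K = P̄·Hᵀ·S⁻¹ = [-2081/2448 -1969/2448; -37/68 -57/68]
x' = x̄ + K·y = [773/1224, 1/34]
P' = (I − K·H)·P̄ = [10181/2448 225/68; 225/68 47/17]

x' = [773/1224, 1/34]
P' = [10181/2448 225/68; 225/68 47/17]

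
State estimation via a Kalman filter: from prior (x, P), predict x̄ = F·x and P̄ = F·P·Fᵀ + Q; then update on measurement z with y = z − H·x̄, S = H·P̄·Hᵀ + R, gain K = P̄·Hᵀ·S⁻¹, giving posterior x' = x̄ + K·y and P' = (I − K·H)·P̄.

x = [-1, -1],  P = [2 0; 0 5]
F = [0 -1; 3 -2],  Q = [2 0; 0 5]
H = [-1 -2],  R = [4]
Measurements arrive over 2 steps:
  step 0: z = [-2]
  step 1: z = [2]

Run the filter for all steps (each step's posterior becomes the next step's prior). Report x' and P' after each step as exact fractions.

step 0: x̄ = F·x = [1, -1]
step 0: P̄ = F·P·Fᵀ + Q = [7 10; 10 43]
step 0: y = z − H·x̄ = [-3]
step 0: S = H·P̄·Hᵀ + R = [223]
step 0: K = P̄·Hᵀ·S⁻¹ = [-27/223; -96/223]
step 0: x' = x̄ + K·y = [304/223, 65/223]
step 0: P' = (I − K·H)·P̄ = [832/223 -362/223; -362/223 373/223]
step 1: x̄ = F·x = [-65/223, 782/223]
step 1: P̄ = F·P·Fᵀ + Q = [819/223 1832/223; 1832/223 14439/223]
step 1: y = z − H·x̄ = [1945/223]
step 1: S = H·P̄·Hᵀ + R = [66795/223]
step 1: K = P̄·Hᵀ·S⁻¹ = [-4483/66795; -6142/13359]
step 1: x' = x̄ + K·y = [-11714/13359, -6724/13359]
step 1: P' = (I − K·H)·P̄ = [155192/66795 -13726/13359; -13726/13359 19147/13359]

step 0: x' = [304/223, 65/223], P' = [832/223 -362/223; -362/223 373/223]
step 1: x' = [-11714/13359, -6724/13359], P' = [155192/66795 -13726/13359; -13726/13359 19147/13359]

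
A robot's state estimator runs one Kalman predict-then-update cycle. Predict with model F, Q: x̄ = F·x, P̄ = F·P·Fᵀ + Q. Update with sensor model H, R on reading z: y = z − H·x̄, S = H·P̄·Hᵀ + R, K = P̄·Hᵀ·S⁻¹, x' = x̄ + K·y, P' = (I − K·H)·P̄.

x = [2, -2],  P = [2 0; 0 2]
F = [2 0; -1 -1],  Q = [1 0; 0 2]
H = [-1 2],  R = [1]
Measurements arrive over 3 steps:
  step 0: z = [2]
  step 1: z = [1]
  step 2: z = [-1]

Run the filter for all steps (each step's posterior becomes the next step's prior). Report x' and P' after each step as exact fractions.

step 0: x' = [49/25, 48/25], P' = [161/50 36/25; 36/25 22/25]
step 1: x' = [-559/734, 52/1101], P' = [1375/734 276/367; 276/367 1169/2202]
step 2: x' = [-8129/59596, -31687/59596], P' = [108927/59596 44007/59596; 44007/59596 31399/59596]

step 0: x̄ = F·x = [4, 0]
step 0: P̄ = F·P·Fᵀ + Q = [9 -4; -4 6]
step 0: y = z − H·x̄ = [6]
step 0: S = H·P̄·Hᵀ + R = [50]
step 0: K = P̄·Hᵀ·S⁻¹ = [-17/50; 8/25]
step 0: x' = x̄ + K·y = [49/25, 48/25]
step 0: P' = (I − K·H)·P̄ = [161/50 36/25; 36/25 22/25]
step 1: x̄ = F·x = [98/25, -97/25]
step 1: P̄ = F·P·Fᵀ + Q = [347/25 -233/25; -233/25 449/50]
step 1: y = z − H·x̄ = [317/25]
step 1: S = H·P̄·Hᵀ + R = [2202/25]
step 1: K = P̄·Hᵀ·S⁻¹ = [-271/734; 341/1101]
step 1: x' = x̄ + K·y = [-559/734, 52/1101]
step 1: P' = (I − K·H)·P̄ = [1375/734 276/367; 276/367 1169/2202]
step 2: x̄ = F·x = [-559/367, 1573/2202]
step 2: P̄ = F·P·Fᵀ + Q = [3117/367 -1927/367; -1927/367 6505/1101]
step 2: y = z − H·x̄ = [-4351/1101]
step 2: S = H·P̄·Hᵀ + R = [59596/1101]
step 2: K = P̄·Hᵀ·S⁻¹ = [-20913/59596; 18791/59596]
step 2: x' = x̄ + K·y = [-8129/59596, -31687/59596]
step 2: P' = (I − K·H)·P̄ = [108927/59596 44007/59596; 44007/59596 31399/59596]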